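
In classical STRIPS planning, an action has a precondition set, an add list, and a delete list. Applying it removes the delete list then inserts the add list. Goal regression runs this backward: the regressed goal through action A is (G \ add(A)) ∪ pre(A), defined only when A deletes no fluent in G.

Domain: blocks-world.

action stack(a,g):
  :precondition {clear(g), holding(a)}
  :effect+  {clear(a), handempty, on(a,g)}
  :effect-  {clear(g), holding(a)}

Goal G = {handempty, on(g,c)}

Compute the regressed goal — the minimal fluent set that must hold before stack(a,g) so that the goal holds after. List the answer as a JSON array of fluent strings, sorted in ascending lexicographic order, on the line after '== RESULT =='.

Regress:
  G ∩ del = {}  (empty — regression defined)
  G \ add = {handempty, on(g,c)} \ {clear(a), handempty, on(a,g)} = {on(g,c)}
  ∪ pre   = {on(g,c)} ∪ {clear(g), holding(a)}
          = {clear(g), holding(a), on(g,c)}

== RESULT ==
["clear(g)", "holding(a)", "on(g,c)"]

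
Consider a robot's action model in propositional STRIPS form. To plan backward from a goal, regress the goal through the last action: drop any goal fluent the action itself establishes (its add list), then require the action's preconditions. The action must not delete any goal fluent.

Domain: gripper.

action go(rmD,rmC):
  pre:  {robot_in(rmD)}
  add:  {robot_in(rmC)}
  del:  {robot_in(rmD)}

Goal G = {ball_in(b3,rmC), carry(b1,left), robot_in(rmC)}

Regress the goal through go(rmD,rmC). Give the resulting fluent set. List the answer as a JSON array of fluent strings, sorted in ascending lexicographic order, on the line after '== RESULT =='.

Compute (G \ add) ∪ pre:
  G ∩ del = {}  (empty — regression defined)
  G \ add = {ball_in(b3,rmC), carry(b1,left), robot_in(rmC)} \ {robot_in(rmC)} = {ball_in(b3,rmC), carry(b1,left)}
  ∪ pre   = {ball_in(b3,rmC), carry(b1,left)} ∪ {robot_in(rmD)}
          = {ball_in(b3,rmC), carry(b1,left), robot_in(rmD)}

== RESULT ==
["ball_in(b3,rmC)", "carry(b1,left)", "robot_in(rmD)"]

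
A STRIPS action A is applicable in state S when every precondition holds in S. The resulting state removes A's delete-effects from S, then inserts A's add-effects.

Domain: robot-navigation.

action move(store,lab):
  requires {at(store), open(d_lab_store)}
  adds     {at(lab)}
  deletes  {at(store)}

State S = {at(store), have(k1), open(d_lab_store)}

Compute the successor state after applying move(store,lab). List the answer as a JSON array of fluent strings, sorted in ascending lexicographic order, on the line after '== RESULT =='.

Progress:
  pre ⊆ S: {at(store), open(d_lab_store)} ⊆ S  — applicable
  S \ del = {have(k1), open(d_lab_store)}
  ∪ add   = {at(lab), have(k1), open(d_lab_store)}

== RESULT ==
["at(lab)", "have(k1)", "open(d_lab_store)"]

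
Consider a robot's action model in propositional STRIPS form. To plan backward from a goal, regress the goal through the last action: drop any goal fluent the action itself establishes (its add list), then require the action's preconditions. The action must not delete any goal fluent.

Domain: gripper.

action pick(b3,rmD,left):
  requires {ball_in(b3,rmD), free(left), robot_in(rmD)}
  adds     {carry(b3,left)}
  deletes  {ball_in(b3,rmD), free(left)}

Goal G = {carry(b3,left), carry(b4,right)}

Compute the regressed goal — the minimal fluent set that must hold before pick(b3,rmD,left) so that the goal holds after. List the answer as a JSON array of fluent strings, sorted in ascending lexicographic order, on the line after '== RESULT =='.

Regress:
  G ∩ del = {}  (empty — regression defined)
  G \ add = {carry(b3,left), carry(b4,right)} \ {carry(b3,left)} = {carry(b4,right)}
  ∪ pre   = {carry(b4,right)} ∪ {ball_in(b3,rmD), free(left), robot_in(rmD)}
          = {ball_in(b3,rmD), carry(b4,right), free(left), robot_in(rmD)}

== RESULT ==
["ball_in(b3,rmD)", "carry(b4,right)", "free(left)", "robot_in(rmD)"]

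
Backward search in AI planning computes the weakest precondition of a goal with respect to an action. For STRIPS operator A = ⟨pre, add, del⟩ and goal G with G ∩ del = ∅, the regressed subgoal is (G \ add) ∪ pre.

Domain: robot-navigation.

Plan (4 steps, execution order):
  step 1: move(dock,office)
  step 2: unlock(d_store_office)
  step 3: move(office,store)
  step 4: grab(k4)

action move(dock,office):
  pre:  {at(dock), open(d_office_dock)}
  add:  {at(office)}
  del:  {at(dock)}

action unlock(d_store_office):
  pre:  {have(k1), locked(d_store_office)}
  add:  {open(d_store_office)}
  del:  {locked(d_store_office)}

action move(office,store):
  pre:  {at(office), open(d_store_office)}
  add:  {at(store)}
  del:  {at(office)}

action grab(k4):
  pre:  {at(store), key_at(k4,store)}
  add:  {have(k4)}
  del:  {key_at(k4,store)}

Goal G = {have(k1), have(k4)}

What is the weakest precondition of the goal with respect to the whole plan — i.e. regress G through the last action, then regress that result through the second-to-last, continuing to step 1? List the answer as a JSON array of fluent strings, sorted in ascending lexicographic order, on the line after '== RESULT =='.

Work backward from the goal:
  through step 4 (grab(k4)): drop {have(k4)}, keep {have(k1)}, require {at(store), key_at(k4,store)}
    → {at(store), have(k1), key_at(k4,store)}
  through step 3 (move(office,store)): drop {at(store)}, keep {have(k1), key_at(k4,store)}, require {at(office), open(d_store_office)}
    → {at(office), have(k1), key_at(k4,store), open(d_store_office)}
  through step 2 (unlock(d_store_office)): drop {open(d_store_office)}, keep {at(office), have(k1), key_at(k4,store)}, require {have(k1), locked(d_store_office)}
    → {at(office), have(k1), key_at(k4,store), locked(d_store_office)}
  through step 1 (move(dock,office)): drop {at(office)}, keep {have(k1), key_at(k4,store), locked(d_store_office)}, require {at(dock), open(d_office_dock)}
    → {at(dock), have(k1), key_at(k4,store), locked(d_store_office), open(d_office_dock)}

== RESULT ==
["at(dock)", "have(k1)", "key_at(k4,store)", "locked(d_store_office)", "open(d_office_dock)"]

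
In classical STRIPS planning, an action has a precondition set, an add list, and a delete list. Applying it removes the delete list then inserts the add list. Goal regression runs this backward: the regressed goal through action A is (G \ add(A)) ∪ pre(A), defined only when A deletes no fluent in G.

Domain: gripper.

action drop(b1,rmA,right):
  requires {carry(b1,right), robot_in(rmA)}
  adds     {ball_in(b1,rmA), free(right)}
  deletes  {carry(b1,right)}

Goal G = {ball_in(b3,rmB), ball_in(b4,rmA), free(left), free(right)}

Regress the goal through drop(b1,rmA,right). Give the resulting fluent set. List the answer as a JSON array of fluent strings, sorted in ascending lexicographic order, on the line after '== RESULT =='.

Regress:
  G ∩ del = {}  (empty — regression defined)
  G \ add = {ball_in(b3,rmB), ball_in(b4,rmA), free(left), free(right)} \ {ball_in(b1,rmA), free(right)} = {ball_in(b3,rmB), ball_in(b4,rmA), free(left)}
  ∪ pre   = {ball_in(b3,rmB), ball_in(b4,rmA), free(left)} ∪ {carry(b1,right), robot_in(rmA)}
          = {ball_in(b3,rmB), ball_in(b4,rmA), carry(b1,right), free(left), robot_in(rmA)}

== RESULT ==
["ball_in(b3,rmB)", "ball_in(b4,rmA)", "carry(b1,right)", "free(left)", "robot_in(rmA)"]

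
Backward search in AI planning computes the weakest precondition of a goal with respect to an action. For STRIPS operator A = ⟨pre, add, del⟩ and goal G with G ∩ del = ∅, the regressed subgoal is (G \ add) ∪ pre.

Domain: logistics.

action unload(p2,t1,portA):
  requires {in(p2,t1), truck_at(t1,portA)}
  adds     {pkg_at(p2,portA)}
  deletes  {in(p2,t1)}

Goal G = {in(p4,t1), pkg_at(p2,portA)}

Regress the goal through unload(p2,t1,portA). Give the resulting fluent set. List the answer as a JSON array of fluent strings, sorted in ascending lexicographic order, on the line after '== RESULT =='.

Compute (G \ add) ∪ pre:
  G ∩ del = {}  (empty — regression defined)
  G \ add = {in(p4,t1), pkg_at(p2,portA)} \ {pkg_at(p2,portA)} = {in(p4,t1)}
  ∪ pre   = {in(p4,t1)} ∪ {in(p2,t1), truck_at(t1,portA)}
          = {in(p2,t1), in(p4,t1), truck_at(t1,portA)}

== RESULT ==
["in(p2,t1)", "in(p4,t1)", "truck_at(t1,portA)"]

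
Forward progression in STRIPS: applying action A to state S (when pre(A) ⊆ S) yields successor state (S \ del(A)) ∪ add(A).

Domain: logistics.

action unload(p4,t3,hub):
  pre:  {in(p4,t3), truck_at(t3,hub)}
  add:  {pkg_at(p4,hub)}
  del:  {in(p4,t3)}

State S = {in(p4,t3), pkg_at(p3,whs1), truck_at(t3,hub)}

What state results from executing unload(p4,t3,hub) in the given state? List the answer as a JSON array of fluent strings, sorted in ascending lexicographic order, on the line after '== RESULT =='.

Compute (S \ del) ∪ add:
  pre ⊆ S: {in(p4,t3), truck_at(t3,hub)} ⊆ S  — applicable
  S \ del = {pkg_at(p3,whs1), truck_at(t3,hub)}
  ∪ add   = {pkg_at(p3,whs1), pkg_at(p4,hub), truck_at(t3,hub)}

== RESULT ==
["pkg_at(p3,whs1)", "pkg_at(p4,hub)", "truck_at(t3,hub)"]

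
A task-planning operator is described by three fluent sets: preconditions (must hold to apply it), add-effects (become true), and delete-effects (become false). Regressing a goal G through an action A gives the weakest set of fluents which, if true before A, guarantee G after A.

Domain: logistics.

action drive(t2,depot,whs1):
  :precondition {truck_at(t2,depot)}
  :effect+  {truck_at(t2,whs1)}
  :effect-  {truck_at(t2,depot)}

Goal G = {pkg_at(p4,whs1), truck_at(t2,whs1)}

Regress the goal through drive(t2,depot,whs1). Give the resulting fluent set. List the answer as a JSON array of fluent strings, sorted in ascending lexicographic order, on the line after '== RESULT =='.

Regress:
  G ∩ del = {}  (empty — regression defined)
  G \ add = {pkg_at(p4,whs1), truck_at(t2,whs1)} \ {truck_at(t2,whs1)} = {pkg_at(p4,whs1)}
  ∪ pre   = {pkg_at(p4,whs1)} ∪ {truck_at(t2,depot)}
          = {pkg_at(p4,whs1), truck_at(t2,depot)}

== RESULT ==
["pkg_at(p4,whs1)", "truck_at(t2,depot)"]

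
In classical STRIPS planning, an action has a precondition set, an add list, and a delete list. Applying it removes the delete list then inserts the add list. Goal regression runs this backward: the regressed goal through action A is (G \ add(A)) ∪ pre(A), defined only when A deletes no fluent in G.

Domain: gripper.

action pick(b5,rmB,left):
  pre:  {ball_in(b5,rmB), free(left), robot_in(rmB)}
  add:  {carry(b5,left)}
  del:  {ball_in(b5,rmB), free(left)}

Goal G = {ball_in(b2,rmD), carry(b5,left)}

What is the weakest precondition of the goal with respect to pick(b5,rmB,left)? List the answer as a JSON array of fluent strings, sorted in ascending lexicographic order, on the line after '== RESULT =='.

Compute (G \ add) ∪ pre:
  G ∩ del = {}  (empty — regression defined)
  G \ add = {ball_in(b2,rmD), carry(b5,left)} \ {carry(b5,left)} = {ball_in(b2,rmD)}
  ∪ pre   = {ball_in(b2,rmD)} ∪ {ball_in(b5,rmB), free(left), robot_in(rmB)}
          = {ball_in(b2,rmD), ball_in(b5,rmB), free(left), robot_in(rmB)}

== RESULT ==
["ball_in(b2,rmD)", "ball_in(b5,rmB)", "free(left)", "robot_in(rmB)"]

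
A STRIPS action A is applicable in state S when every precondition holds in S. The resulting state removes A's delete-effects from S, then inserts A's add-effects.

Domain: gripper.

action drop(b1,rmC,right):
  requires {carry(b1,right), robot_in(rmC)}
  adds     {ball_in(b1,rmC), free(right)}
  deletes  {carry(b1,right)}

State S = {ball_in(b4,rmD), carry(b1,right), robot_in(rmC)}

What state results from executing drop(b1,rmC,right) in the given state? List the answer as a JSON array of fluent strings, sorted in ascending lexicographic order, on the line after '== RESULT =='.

Compute (S \ del) ∪ add:
  pre ⊆ S: {carry(b1,right), robot_in(rmC)} ⊆ S  — applicable
  S \ del = {ball_in(b4,rmD), robot_in(rmC)}
  ∪ add   = {ball_in(b1,rmC), ball_in(b4,rmD), free(right), robot_in(rmC)}

== RESULT ==
["ball_in(b1,rmC)", "ball_in(b4,rmD)", "free(right)", "robot_in(rmC)"]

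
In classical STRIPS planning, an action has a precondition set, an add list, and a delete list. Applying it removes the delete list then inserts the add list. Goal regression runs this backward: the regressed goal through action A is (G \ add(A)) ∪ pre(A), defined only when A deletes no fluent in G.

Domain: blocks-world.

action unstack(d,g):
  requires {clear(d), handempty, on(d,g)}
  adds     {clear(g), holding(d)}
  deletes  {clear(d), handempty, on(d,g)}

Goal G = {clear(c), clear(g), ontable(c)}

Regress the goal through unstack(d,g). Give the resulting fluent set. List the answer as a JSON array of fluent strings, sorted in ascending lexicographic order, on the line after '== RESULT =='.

Compute (G \ add) ∪ pre:
  G ∩ del = {}  (empty — regression defined)
  G \ add = {clear(c), clear(g), ontable(c)} \ {clear(g), holding(d)} = {clear(c), ontable(c)}
  ∪ pre   = {clear(c), ontable(c)} ∪ {clear(d), handempty, on(d,g)}
          = {clear(c), clear(d), handempty, on(d,g), ontable(c)}

== RESULT ==
["clear(c)", "clear(d)", "handempty", "on(d,g)", "ontable(c)"]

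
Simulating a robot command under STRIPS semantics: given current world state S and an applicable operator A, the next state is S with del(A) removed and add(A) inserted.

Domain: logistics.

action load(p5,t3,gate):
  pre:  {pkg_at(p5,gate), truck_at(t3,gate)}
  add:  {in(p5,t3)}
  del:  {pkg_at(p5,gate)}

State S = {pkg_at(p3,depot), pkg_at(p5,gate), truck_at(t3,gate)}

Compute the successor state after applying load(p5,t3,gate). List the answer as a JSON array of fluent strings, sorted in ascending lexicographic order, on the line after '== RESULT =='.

Compute (S \ del) ∪ add:
  pre ⊆ S: {pkg_at(p5,gate), truck_at(t3,gate)} ⊆ S  — applicable
  S \ del = {pkg_at(p3,depot), truck_at(t3,gate)}
  ∪ add   = {in(p5,t3), pkg_at(p3,depot), truck_at(t3,gate)}

== RESULT ==
["in(p5,t3)", "pkg_at(p3,depot)", "truck_at(t3,gate)"]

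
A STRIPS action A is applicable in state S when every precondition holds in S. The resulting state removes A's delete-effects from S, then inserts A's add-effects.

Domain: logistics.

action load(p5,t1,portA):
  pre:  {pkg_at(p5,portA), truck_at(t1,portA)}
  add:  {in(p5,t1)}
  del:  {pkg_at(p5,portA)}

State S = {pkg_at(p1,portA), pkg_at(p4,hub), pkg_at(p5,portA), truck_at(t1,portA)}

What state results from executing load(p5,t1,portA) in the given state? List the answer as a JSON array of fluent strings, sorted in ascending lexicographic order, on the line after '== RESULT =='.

Progress:
  pre ⊆ S: {pkg_at(p5,portA), truck_at(t1,portA)} ⊆ S  — applicable
  S \ del = {pkg_at(p1,portA), pkg_at(p4,hub), truck_at(t1,portA)}
  ∪ add   = {in(p5,t1), pkg_at(p1,portA), pkg_at(p4,hub), truck_at(t1,portA)}

== RESULT ==
["in(p5,t1)", "pkg_at(p1,portA)", "pkg_at(p4,hub)", "truck_at(t1,portA)"]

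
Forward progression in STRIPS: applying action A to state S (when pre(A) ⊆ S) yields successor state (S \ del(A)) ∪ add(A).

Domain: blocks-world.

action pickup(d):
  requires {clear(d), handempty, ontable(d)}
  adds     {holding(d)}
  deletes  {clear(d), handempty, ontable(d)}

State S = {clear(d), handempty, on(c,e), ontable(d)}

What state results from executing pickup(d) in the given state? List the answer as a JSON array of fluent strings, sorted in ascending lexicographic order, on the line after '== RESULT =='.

Progress:
  pre ⊆ S: {clear(d), handempty, ontable(d)} ⊆ S  — applicable
  S \ del = {on(c,e)}
  ∪ add   = {holding(d), on(c,e)}

== RESULT ==
["holding(d)", "on(c,e)"]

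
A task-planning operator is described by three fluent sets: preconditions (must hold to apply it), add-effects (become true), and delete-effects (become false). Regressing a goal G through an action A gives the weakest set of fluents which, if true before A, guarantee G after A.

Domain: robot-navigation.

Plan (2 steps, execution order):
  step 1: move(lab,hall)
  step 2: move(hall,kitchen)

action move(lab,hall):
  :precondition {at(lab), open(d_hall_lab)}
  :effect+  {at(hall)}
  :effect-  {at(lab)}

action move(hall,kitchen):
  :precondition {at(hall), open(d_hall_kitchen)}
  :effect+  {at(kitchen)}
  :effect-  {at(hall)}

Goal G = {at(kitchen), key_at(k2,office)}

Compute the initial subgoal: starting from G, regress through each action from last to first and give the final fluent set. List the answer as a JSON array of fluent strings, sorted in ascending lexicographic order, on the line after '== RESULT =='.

Work backward from the goal:
  through step 2 (move(hall,kitchen)): drop {at(kitchen)}, keep {key_at(k2,office)}, require {at(hall), open(d_hall_kitchen)}
    → {at(hall), key_at(k2,office), open(d_hall_kitchen)}
  through step 1 (move(lab,hall)): drop {at(hall)}, keep {key_at(k2,office), open(d_hall_kitchen)}, require {at(lab), open(d_hall_lab)}
    → {at(lab), key_at(k2,office), open(d_hall_kitchen), open(d_hall_lab)}

== RESULT ==
["at(lab)", "key_at(k2,office)", "open(d_hall_kitchen)", "open(d_hall_lab)"]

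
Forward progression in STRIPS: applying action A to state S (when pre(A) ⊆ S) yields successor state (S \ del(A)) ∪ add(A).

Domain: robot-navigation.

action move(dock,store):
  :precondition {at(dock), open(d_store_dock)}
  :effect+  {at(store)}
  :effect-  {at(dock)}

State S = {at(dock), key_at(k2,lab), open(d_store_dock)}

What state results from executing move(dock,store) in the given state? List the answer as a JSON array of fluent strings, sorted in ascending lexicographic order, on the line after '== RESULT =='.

Compute (S \ del) ∪ add:
  pre ⊆ S: {at(dock), open(d_store_dock)} ⊆ S  — applicable
  S \ del = {key_at(k2,lab), open(d_store_dock)}
  ∪ add   = {at(store), key_at(k2,lab), open(d_store_dock)}

== RESULT ==
["at(store)", "key_at(k2,lab)", "open(d_store_dock)"]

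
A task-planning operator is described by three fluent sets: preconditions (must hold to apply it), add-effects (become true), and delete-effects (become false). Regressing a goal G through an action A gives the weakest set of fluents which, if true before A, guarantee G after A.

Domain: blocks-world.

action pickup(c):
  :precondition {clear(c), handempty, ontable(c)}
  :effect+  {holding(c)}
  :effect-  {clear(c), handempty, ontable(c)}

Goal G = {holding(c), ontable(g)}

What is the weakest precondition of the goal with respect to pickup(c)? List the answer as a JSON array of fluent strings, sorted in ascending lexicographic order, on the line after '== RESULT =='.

Regress:
  G ∩ del = {}  (empty — regression defined)
  G \ add = {holding(c), ontable(g)} \ {holding(c)} = {ontable(g)}
  ∪ pre   = {ontable(g)} ∪ {clear(c), handempty, ontable(c)}
          = {clear(c), handempty, ontable(c), ontable(g)}

== RESULT ==
["clear(c)", "handempty", "ontable(c)", "ontable(g)"]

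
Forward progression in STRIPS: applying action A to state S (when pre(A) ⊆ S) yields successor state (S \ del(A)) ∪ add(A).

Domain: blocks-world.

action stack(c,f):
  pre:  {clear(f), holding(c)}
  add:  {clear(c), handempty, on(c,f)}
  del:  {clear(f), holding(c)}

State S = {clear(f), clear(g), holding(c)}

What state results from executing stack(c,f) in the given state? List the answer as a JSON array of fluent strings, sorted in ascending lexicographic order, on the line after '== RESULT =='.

Progress:
  pre ⊆ S: {clear(f), holding(c)} ⊆ S  — applicable
  S \ del = {clear(g)}
  ∪ add   = {clear(c), clear(g), handempty, on(c,f)}

== RESULT ==
["clear(c)", "clear(g)", "handempty", "on(c,f)"]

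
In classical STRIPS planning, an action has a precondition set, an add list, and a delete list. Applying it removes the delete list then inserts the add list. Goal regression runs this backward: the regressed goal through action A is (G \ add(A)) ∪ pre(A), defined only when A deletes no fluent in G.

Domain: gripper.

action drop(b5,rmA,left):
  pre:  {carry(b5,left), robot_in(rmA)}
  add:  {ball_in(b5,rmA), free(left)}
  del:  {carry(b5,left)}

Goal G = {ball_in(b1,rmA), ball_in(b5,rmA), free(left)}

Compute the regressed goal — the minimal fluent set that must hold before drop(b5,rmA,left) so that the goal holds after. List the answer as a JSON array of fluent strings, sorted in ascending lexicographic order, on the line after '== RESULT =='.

Regress:
  G ∩ del = {}  (empty — regression defined)
  G \ add = {ball_in(b1,rmA), ball_in(b5,rmA), free(left)} \ {ball_in(b5,rmA), free(left)} = {ball_in(b1,rmA)}
  ∪ pre   = {ball_in(b1,rmA)} ∪ {carry(b5,left), robot_in(rmA)}
          = {ball_in(b1,rmA), carry(b5,left), robot_in(rmA)}

== RESULT ==
["ball_in(b1,rmA)", "carry(b5,left)", "robot_in(rmA)"]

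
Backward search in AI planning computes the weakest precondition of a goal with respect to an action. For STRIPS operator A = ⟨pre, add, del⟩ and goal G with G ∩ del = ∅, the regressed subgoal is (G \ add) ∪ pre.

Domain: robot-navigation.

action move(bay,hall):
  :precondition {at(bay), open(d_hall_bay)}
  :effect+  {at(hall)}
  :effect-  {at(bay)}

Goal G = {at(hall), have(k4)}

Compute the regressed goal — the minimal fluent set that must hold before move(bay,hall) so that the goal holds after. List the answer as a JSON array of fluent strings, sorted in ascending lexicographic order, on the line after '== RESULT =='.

Compute (G \ add) ∪ pre:
  G ∩ del = {}  (empty — regression defined)
  G \ add = {at(hall), have(k4)} \ {at(hall)} = {have(k4)}
  ∪ pre   = {have(k4)} ∪ {at(bay), open(d_hall_bay)}
          = {at(bay), have(k4), open(d_hall_bay)}

== RESULT ==
["at(bay)", "have(k4)", "open(d_hall_bay)"]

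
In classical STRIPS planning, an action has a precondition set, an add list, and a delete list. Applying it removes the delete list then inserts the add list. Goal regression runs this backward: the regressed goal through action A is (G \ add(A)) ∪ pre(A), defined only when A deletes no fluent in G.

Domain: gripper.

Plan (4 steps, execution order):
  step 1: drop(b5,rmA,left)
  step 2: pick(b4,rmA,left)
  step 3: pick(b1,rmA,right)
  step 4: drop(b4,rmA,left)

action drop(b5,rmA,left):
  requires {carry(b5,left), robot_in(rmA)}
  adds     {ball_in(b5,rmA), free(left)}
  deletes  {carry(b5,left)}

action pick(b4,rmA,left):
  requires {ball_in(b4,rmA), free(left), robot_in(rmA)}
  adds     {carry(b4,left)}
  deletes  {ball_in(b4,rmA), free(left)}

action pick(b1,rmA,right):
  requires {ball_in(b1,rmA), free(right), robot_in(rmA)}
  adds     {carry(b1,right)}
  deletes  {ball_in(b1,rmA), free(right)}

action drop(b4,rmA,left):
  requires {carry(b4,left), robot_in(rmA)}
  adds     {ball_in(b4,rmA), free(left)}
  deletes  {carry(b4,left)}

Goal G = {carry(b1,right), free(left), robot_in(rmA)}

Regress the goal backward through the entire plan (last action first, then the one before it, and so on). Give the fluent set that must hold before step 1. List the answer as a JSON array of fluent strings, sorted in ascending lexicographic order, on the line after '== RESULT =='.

Work backward from the goal:
  through step 4 (drop(b4,rmA,left)): drop {free(left)}, keep {carry(b1,right), robot_in(rmA)}, require {carry(b4,left), robot_in(rmA)}
    → {carry(b1,right), carry(b4,left), robot_in(rmA)}
  through step 3 (pick(b1,rmA,right)): drop {carry(b1,right)}, keep {carry(b4,left), robot_in(rmA)}, require {ball_in(b1,rmA), free(right), robot_in(rmA)}
    → {ball_in(b1,rmA), carry(b4,left), free(right), robot_in(rmA)}
  through step 2 (pick(b4,rmA,left)): drop {carry(b4,left)}, keep {ball_in(b1,rmA), free(right), robot_in(rmA)}, require {ball_in(b4,rmA), free(left), robot_in(rmA)}
    → {ball_in(b1,rmA), ball_in(b4,rmA), free(left), free(right), robot_in(rmA)}
  through step 1 (drop(b5,rmA,left)): drop {free(left)}, keep {ball_in(b1,rmA), ball_in(b4,rmA), free(right), robot_in(rmA)}, require {carry(b5,left), robot_in(rmA)}
    → {ball_in(b1,rmA), ball_in(b4,rmA), carry(b5,left), free(right), robot_in(rmA)}

== RESULT ==
["ball_in(b1,rmA)", "ball_in(b4,rmA)", "carry(b5,left)", "free(right)", "robot_in(rmA)"]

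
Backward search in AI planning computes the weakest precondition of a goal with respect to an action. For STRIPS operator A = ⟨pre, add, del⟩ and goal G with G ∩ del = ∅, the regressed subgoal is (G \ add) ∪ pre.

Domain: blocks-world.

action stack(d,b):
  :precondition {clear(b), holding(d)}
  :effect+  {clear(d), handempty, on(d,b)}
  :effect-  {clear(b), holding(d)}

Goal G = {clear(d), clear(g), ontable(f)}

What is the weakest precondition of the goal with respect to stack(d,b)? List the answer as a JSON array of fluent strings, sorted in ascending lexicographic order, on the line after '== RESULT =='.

Regress:
  G ∩ del = {}  (empty — regression defined)
  G \ add = {clear(d), clear(g), ontable(f)} \ {clear(d), handempty, on(d,b)} = {clear(g), ontable(f)}
  ∪ pre   = {clear(g), ontable(f)} ∪ {clear(b), holding(d)}
          = {clear(b), clear(g), holding(d), ontable(f)}

== RESULT ==
["clear(b)", "clear(g)", "holding(d)", "ontable(f)"]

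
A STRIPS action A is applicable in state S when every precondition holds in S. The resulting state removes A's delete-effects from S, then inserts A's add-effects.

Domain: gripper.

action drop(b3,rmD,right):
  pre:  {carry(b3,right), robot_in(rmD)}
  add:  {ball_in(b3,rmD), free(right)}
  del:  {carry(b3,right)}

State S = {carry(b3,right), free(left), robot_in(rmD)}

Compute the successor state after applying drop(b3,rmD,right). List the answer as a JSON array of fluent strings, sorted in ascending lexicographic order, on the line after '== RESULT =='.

Progress:
  pre ⊆ S: {carry(b3,right), robot_in(rmD)} ⊆ S  — applicable
  S \ del = {free(left), robot_in(rmD)}
  ∪ add   = {ball_in(b3,rmD), free(left), free(right), robot_in(rmD)}

== RESULT ==
["ball_in(b3,rmD)", "free(left)", "free(right)", "robot_in(rmD)"]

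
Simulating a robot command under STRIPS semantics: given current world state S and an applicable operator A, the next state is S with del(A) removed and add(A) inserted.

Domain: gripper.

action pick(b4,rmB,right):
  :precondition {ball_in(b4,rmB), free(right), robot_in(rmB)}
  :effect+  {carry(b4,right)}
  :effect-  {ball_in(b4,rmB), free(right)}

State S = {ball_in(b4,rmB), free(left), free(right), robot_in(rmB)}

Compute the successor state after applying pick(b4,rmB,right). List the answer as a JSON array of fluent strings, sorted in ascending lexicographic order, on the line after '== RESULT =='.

Progress:
  pre ⊆ S: {ball_in(b4,rmB), free(right), robot_in(rmB)} ⊆ S  — applicable
  S \ del = {free(left), robot_in(rmB)}
  ∪ add   = {carry(b4,right), free(left), robot_in(rmB)}

== RESULT ==
["carry(b4,right)", "free(left)", "robot_in(rmB)"]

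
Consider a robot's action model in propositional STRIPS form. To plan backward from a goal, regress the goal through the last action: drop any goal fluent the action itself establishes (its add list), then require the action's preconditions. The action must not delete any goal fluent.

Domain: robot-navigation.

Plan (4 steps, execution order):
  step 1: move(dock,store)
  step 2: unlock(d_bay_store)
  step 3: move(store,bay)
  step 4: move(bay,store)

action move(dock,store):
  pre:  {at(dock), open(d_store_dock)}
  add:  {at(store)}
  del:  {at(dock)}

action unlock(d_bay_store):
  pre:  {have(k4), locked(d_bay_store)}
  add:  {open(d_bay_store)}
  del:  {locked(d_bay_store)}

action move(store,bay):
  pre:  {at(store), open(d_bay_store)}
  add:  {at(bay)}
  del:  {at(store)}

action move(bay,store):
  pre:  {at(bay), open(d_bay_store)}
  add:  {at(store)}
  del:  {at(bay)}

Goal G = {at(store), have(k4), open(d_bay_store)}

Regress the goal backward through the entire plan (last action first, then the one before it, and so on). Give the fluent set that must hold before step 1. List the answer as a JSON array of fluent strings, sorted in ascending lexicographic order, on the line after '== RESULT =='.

Work backward from the goal:
  through step 4 (move(bay,store)): drop {at(store)}, keep {have(k4), open(d_bay_store)}, require {at(bay), open(d_bay_store)}
    → {at(bay), have(k4), open(d_bay_store)}
  through step 3 (move(store,bay)): drop {at(bay)}, keep {have(k4), open(d_bay_store)}, require {at(store), open(d_bay_store)}
    → {at(store), have(k4), open(d_bay_store)}
  through step 2 (unlock(d_bay_store)): drop {open(d_bay_store)}, keep {at(store), have(k4)}, require {have(k4), locked(d_bay_store)}
    → {at(store), have(k4), locked(d_bay_store)}
  through step 1 (move(dock,store)): drop {at(store)}, keep {have(k4), locked(d_bay_store)}, require {at(dock), open(d_store_dock)}
    → {at(dock), have(k4), locked(d_bay_store), open(d_store_dock)}

== RESULT ==
["at(dock)", "have(k4)", "locked(d_bay_store)", "open(d_store_dock)"]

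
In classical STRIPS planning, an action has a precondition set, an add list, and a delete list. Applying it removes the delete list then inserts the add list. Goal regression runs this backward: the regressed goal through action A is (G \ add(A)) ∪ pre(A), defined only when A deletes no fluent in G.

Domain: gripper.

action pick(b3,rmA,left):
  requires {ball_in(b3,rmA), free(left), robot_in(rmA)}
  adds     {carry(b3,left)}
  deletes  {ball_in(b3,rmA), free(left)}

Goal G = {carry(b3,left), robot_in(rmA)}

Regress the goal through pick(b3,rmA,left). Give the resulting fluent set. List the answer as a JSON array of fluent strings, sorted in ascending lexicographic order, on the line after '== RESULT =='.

Regress:
  G ∩ del = {}  (empty — regression defined)
  G \ add = {carry(b3,left), robot_in(rmA)} \ {carry(b3,left)} = {robot_in(rmA)}
  ∪ pre   = {robot_in(rmA)} ∪ {ball_in(b3,rmA), free(left), robot_in(rmA)}
          = {ball_in(b3,rmA), free(left), robot_in(rmA)}

== RESULT ==
["ball_in(b3,rmA)", "free(left)", "robot_in(rmA)"]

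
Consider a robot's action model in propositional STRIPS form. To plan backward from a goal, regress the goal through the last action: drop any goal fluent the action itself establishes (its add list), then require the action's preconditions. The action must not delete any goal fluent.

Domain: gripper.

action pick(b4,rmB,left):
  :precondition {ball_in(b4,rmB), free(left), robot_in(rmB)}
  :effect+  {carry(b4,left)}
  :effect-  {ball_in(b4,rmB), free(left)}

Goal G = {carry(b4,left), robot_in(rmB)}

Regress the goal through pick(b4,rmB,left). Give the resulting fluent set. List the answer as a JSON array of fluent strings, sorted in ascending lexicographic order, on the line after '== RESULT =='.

Compute (G \ add) ∪ pre:
  G ∩ del = {}  (empty — regression defined)
  G \ add = {carry(b4,left), robot_in(rmB)} \ {carry(b4,left)} = {robot_in(rmB)}
  ∪ pre   = {robot_in(rmB)} ∪ {ball_in(b4,rmB), free(left), robot_in(rmB)}
          = {ball_in(b4,rmB), free(left), robot_in(rmB)}

== RESULT ==
["ball_in(b4,rmB)", "free(left)", "robot_in(rmB)"]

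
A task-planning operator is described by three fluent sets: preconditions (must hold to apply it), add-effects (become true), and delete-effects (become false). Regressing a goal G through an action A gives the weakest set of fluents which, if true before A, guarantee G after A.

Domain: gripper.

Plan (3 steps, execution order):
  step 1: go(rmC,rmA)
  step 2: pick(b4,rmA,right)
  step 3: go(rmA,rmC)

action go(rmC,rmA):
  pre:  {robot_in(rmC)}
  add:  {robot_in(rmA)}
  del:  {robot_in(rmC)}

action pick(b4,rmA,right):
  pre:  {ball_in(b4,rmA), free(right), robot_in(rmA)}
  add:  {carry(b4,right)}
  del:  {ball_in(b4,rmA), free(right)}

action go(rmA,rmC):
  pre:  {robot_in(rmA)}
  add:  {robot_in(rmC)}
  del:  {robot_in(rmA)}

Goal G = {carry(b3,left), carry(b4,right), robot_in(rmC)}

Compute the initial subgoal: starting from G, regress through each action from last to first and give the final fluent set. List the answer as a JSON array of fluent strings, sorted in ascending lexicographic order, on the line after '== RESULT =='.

Regress step by step:
  through step 3 (go(rmA,rmC)): drop {robot_in(rmC)}, keep {carry(b3,left), carry(b4,right)}, require {robot_in(rmA)}
    → {carry(b3,left), carry(b4,right), robot_in(rmA)}
  through step 2 (pick(b4,rmA,right)): drop {carry(b4,right)}, keep {carry(b3,left), robot_in(rmA)}, require {ball_in(b4,rmA), free(right), robot_in(rmA)}
    → {ball_in(b4,rmA), carry(b3,left), free(right), robot_in(rmA)}
  through step 1 (go(rmC,rmA)): drop {robot_in(rmA)}, keep {ball_in(b4,rmA), carry(b3,left), free(right)}, require {robot_in(rmC)}
    → {ball_in(b4,rmA), carry(b3,left), free(right), robot_in(rmC)}

== RESULT ==
["ball_in(b4,rmA)", "carry(b3,left)", "free(right)", "robot_in(rmC)"]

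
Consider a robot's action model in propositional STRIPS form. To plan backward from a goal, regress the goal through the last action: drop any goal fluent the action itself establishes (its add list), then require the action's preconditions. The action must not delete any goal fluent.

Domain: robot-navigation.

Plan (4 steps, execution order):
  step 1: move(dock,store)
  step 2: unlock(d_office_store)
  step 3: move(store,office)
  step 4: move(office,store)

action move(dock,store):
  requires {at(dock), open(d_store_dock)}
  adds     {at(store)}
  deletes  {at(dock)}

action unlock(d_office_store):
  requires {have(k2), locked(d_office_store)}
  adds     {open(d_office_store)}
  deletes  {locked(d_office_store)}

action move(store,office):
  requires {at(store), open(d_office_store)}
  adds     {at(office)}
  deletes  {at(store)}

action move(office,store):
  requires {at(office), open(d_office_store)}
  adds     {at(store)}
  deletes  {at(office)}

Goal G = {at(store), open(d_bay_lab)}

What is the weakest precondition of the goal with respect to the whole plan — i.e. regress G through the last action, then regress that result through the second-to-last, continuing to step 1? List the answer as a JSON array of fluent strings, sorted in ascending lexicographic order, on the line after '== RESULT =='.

Regress step by step:
  through step 4 (move(office,store)): drop {at(store)}, keep {open(d_bay_lab)}, require {at(office), open(d_office_store)}
    → {at(office), open(d_bay_lab), open(d_office_store)}
  through step 3 (move(store,office)): drop {at(office)}, keep {open(d_bay_lab), open(d_office_store)}, require {at(store), open(d_office_store)}
    → {at(store), open(d_bay_lab), open(d_office_store)}
  through step 2 (unlock(d_office_store)): drop {open(d_office_store)}, keep {at(store), open(d_bay_lab)}, require {have(k2), locked(d_office_store)}
    → {at(store), have(k2), locked(d_office_store), open(d_bay_lab)}
  through step 1 (move(dock,store)): drop {at(store)}, keep {have(k2), locked(d_office_store), open(d_bay_lab)}, require {at(dock), open(d_store_dock)}
    → {at(dock), have(k2), locked(d_office_store), open(d_bay_lab), open(d_store_dock)}

== RESULT ==
["at(dock)", "have(k2)", "locked(d_office_store)", "open(d_bay_lab)", "open(d_store_dock)"]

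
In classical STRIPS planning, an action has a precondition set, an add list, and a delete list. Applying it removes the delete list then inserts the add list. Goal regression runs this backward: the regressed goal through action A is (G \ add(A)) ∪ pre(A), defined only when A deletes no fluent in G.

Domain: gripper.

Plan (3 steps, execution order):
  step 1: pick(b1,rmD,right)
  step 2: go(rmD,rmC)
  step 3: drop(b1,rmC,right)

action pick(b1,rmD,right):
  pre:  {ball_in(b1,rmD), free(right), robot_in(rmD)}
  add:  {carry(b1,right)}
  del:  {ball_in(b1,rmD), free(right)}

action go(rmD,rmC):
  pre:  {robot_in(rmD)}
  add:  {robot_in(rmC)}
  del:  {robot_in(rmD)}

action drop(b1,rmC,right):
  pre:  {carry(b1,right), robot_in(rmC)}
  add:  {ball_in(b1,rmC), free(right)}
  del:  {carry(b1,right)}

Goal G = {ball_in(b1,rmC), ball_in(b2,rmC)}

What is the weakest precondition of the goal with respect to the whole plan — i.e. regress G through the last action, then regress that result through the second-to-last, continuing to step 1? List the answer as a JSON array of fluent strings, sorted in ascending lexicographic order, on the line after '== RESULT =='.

Work backward from the goal:
  through step 3 (drop(b1,rmC,right)): drop {ball_in(b1,rmC)}, keep {ball_in(b2,rmC)}, require {carry(b1,right), robot_in(rmC)}
    → {ball_in(b2,rmC), carry(b1,right), robot_in(rmC)}
  through step 2 (go(rmD,rmC)): drop {robot_in(rmC)}, keep {ball_in(b2,rmC), carry(b1,right)}, require {robot_in(rmD)}
    → {ball_in(b2,rmC), carry(b1,right), robot_in(rmD)}
  through step 1 (pick(b1,rmD,right)): drop {carry(b1,right)}, keep {ball_in(b2,rmC), robot_in(rmD)}, require {ball_in(b1,rmD), free(right), robot_in(rmD)}
    → {ball_in(b1,rmD), ball_in(b2,rmC), free(right), robot_in(rmD)}

== RESULT ==
["ball_in(b1,rmD)", "ball_in(b2,rmC)", "free(right)", "robot_in(rmD)"]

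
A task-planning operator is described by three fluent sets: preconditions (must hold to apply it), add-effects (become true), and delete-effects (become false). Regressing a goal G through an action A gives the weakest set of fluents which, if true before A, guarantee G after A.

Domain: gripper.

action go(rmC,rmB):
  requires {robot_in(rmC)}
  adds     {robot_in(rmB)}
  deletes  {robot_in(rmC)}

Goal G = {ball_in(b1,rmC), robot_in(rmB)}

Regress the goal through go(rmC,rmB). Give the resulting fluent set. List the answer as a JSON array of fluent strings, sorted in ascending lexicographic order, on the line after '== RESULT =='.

Compute (G \ add) ∪ pre:
  G ∩ del = {}  (empty — regression defined)
  G \ add = {ball_in(b1,rmC), robot_in(rmB)} \ {robot_in(rmB)} = {ball_in(b1,rmC)}
  ∪ pre   = {ball_in(b1,rmC)} ∪ {robot_in(rmC)}
          = {ball_in(b1,rmC), robot_in(rmC)}

== RESULT ==
["ball_in(b1,rmC)", "robot_in(rmC)"]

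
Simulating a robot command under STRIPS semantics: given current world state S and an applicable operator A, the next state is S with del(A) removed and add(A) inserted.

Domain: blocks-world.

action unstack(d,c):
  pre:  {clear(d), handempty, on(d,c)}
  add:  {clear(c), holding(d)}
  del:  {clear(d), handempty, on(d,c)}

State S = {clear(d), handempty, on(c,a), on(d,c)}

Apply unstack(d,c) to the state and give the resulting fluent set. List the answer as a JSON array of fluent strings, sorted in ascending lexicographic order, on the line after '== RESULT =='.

Progress:
  pre ⊆ S: {clear(d), handempty, on(d,c)} ⊆ S  — applicable
  S \ del = {on(c,a)}
  ∪ add   = {clear(c), holding(d), on(c,a)}

== RESULT ==
["clear(c)", "holding(d)", "on(c,a)"]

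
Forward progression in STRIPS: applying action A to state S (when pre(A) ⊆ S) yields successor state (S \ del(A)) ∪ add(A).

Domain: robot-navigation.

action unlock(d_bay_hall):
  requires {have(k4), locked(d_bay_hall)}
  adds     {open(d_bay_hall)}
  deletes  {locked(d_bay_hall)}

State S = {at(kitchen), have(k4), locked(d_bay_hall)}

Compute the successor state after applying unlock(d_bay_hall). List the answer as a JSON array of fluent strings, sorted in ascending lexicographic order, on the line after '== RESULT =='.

Compute (S \ del) ∪ add:
  pre ⊆ S: {have(k4), locked(d_bay_hall)} ⊆ S  — applicable
  S \ del = {at(kitchen), have(k4)}
  ∪ add   = {at(kitchen), have(k4), open(d_bay_hall)}

== RESULT ==
["at(kitchen)", "have(k4)", "open(d_bay_hall)"]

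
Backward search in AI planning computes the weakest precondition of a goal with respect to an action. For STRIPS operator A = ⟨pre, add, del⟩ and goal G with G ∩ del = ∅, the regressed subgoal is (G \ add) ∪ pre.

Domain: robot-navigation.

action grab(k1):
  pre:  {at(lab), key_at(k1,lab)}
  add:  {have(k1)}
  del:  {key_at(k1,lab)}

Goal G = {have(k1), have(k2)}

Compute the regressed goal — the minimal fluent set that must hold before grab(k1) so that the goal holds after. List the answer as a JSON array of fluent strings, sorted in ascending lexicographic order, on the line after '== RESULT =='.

Compute (G \ add) ∪ pre:
  G ∩ del = {}  (empty — regression defined)
  G \ add = {have(k1), have(k2)} \ {have(k1)} = {have(k2)}
  ∪ pre   = {have(k2)} ∪ {at(lab), key_at(k1,lab)}
          = {at(lab), have(k2), key_at(k1,lab)}

== RESULT ==
["at(lab)", "have(k2)", "key_at(k1,lab)"]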